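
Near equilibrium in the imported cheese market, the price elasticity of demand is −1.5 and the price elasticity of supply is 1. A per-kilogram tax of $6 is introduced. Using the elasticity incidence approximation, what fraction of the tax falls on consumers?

Consumers' share ≈ 0.4.

Incidence ratio: consumers' share ≈ εs / (εs + |εd|) = 1 / (1 + 1.5) = 0.4.
Supply is the less elastic side, so consumers bear the smaller share.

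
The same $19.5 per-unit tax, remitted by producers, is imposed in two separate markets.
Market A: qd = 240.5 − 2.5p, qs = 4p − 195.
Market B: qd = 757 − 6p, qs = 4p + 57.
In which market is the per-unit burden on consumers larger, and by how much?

Market A: pre-tax p* = $67, q* = 73; post-tax q = 43; per-unit burden on consumers = $12.
Market B: pre-tax p* = $70, q* = 337; post-tax q = 290.2; per-unit burden on consumers = $7.8.
Difference: $12 vs $7.8 → market A is larger by $4.2.

Market A, by $4.2.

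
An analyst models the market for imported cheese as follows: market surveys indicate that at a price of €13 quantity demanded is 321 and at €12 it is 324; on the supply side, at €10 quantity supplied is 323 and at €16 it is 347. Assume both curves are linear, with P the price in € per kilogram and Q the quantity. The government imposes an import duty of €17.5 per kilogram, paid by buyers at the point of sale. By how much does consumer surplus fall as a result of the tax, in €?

Consumer surplus falls by €3120.

Demand slope: (324 − 321)/(12 − 13) = -3, so Qd = 360 − 3P.
Supply slope: (347 − 323)/(16 − 10) = 4, so Qs = 4P + 283.
Before the tax: set 360 − 3P = 4P + 283 → P* = €11, Q* = 327.
With the tax collected from buyers, demand (in seller-price terms) shifts: Qd = 360 − 3(P + 17.5).
New equilibrium: buyers pay €21, sellers receive €3.5, Q = 297. (Wedge: Pb − Ps = 17.5.)
ΔCS is the trapezoid between Q = 297 and Q = 327 of height €10: ½ · (327 + 297) · 10 = €3120.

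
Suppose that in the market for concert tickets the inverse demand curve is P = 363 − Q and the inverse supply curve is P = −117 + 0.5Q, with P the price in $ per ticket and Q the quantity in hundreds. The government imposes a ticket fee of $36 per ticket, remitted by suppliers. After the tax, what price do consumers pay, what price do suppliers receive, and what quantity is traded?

Rewrite in direct form: Qd = 363 − P and Qs = 2P + 234.
Without the tax, 363 − P = 2P + 234 gives 3P = 129, so P* = $43 and Q* = 320.
With the tax collected from suppliers, supply shifts: Qs = 2(P − 36) + 234.
New equilibrium: consumers pay $67, suppliers receive $31, Q = 296. (Wedge: Pb − Ps = 36.)

Consumers pay $67; suppliers receive $31; quantity = 296.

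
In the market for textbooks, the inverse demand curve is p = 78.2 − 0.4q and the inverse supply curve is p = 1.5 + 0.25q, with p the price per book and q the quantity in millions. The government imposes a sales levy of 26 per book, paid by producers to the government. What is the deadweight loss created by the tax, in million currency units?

Inverting to q(p) form: qd = 195.5 − 2.5p; qs = 4p − 6.
Without the tax, 195.5 − 2.5p = 4p − 6 gives 6.5p = 201.5, so p* = 31 and q* = 118.
With the tax collected from producers, supply shifts: qs = 4(p − 26) − 6.
Solving gives q = 78 with buyers paying 47 and producers receiving 21 (the 26 wedge).
Quantity falls by |ΔQ| = |118 − 78| = 40.
DWL = ½ · t · |ΔQ| = ½ · 26 · 40 = 520.

Deadweight loss = 520 million.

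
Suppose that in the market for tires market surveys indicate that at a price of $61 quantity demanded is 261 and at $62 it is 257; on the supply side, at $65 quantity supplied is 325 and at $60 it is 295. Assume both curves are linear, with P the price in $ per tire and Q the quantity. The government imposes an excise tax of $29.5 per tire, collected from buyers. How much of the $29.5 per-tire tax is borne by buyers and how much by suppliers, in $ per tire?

Buyers bear $17.7 per tire; suppliers bear $11.8 per tire.

Demand slope: (257 − 261)/(62 − 61) = -4, so Qd = 505 − 4P.
Supply slope: (295 − 325)/(60 − 65) = 6, so Qs = 6P − 65.
Without the tax, 505 − 4P = 6P − 65 gives 10P = 570, so P* = $57 and Q* = 277.
With the tax collected from buyers, demand (in seller-price terms) shifts: Qd = 505 − 4(P + 29.5).
Solving gives Q = 206.2 with buyers paying $74.7 and suppliers receiving $45.2 (the $29.5 wedge).
Burden on buyers: $17.7; on suppliers: $11.8. (They sum to $29.5.)
The less price-elastic side of the market bears the larger share of a per-unit tax.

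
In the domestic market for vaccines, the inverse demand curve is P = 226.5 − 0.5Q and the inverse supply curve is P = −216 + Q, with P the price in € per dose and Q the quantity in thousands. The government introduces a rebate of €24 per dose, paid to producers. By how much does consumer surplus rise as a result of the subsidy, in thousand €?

Consumer surplus rises by €2424 thousand.

Rewrite in direct form: Qd = 453 − 2P and Qs = P + 216.
Before the subsidy: set 453 − 2P = P + 216 → P* = €79, Q* = 295.
With a per-unit subsidy paid to producers, each receives P + 24 per unit sold, so supply becomes Qs = (P + 24) + 216.
New equilibrium: consumers pay €71, producers receive €95, Q = 311. (Wedge: Pb − Ps = −24.)
ΔCS is the trapezoid between Q = 311 and Q = 295 of height €8: ½ · (295 + 311) · 8 = €2424.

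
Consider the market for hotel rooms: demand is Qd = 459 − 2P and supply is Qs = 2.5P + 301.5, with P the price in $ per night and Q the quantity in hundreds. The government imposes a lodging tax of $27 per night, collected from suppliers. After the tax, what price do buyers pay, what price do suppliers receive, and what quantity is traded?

Before the tax: set 459 − 2P = 2.5P + 301.5 → P* = $35, Q* = 389.
With the tax collected from suppliers, supply shifts: Qs = 2.5(P − 27) + 301.5.
New equilibrium: buyers pay $50, suppliers receive $23, Q = 359. (Wedge: Pb − Ps = 27.)
The less price-elastic side of the market bears the larger share of a per-unit tax.

Buyers pay $50; suppliers receive $23; quantity = 359.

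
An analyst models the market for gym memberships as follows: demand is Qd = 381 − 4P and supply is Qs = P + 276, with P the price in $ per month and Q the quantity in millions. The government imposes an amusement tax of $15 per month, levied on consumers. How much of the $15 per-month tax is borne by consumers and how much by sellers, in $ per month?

Before the tax: set 381 − 4P = P + 276 → P* = $21, Q* = 297.
With the tax collected from consumers, demand (in seller-price terms) shifts: Qd = 381 − 4(P + 15).
New equilibrium: consumers pay $24, sellers receive $9, Q = 285. (Wedge: Pb − Ps = 15.)
Burden on consumers: $3; on sellers: $12. (They sum to $15.)

Consumers bear $3 per month; sellers bear $12 per month.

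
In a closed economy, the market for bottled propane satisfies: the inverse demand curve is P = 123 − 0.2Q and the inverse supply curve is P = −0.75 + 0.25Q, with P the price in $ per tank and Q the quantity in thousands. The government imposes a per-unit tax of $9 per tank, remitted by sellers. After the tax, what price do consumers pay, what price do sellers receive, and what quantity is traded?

Consumers pay $72; sellers receive $63; quantity = 255.

Inverting to Q(P) form: Qd = 615 − 5P; Qs = 4P + 3.
Before the tax: set 615 − 5P = 4P + 3 → P* = $68, Q* = 275.
With the tax collected from sellers, supply shifts: Qs = 4(P − 9) + 3.
Solving gives Q = 255 with consumers paying $72 and sellers receiving $63 (the $9 wedge).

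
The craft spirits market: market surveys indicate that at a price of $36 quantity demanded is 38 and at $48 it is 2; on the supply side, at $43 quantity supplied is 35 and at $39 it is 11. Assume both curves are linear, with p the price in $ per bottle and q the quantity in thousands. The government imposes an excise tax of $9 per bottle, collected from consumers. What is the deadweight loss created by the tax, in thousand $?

Deadweight loss = $81 thousand.

Demand slope: (2 − 38)/(48 − 36) = -3, so qd = 146 − 3p.
Supply slope: (11 − 35)/(39 − 43) = 6, so qs = 6p − 223.
Without the tax, 146 − 3p = 6p − 223 gives 9p = 369, so p* = $41 and q* = 23.
With the tax collected from consumers, demand (in seller-price terms) shifts: qd = 146 − 3(p + 9).
Solving gives q = 5 with consumers paying $47 and suppliers receiving $38 (the $9 wedge).
Quantity falls by |ΔQ| = |23 − 5| = 18.
DWL = ½ · t · |ΔQ| = ½ · 9 · 18 = $81.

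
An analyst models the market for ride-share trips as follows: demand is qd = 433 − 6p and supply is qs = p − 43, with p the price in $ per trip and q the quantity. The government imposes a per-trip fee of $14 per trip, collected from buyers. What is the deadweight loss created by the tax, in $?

Without the tax, 433 − 6p = p − 43 gives 7p = 476, so p* = $68 and q* = 25.
With the tax collected from buyers, demand (in seller-price terms) shifts: qd = 433 − 6(p + 14).
Solving gives q = 13 with buyers paying $70 and suppliers receiving $56 (the $14 wedge).
Quantity falls by |ΔQ| = |25 − 13| = 12.
DWL = ½ · t · |ΔQ| = ½ · 14 · 12 = $84.

Deadweight loss = $84.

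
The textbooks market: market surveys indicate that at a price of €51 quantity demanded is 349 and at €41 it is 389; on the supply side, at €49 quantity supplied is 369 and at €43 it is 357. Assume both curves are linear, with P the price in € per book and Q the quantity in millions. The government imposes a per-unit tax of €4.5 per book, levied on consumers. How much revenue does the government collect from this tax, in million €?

Tax revenue = €1615.5 million.

Demand slope: (389 − 349)/(41 − 51) = -4, so Qd = 553 − 4P.
Supply slope: (357 − 369)/(43 − 49) = 2, so Qs = 2P + 271.
Before the tax: set 553 − 4P = 2P + 271 → P* = €47, Q* = 365.
With the tax collected from consumers, demand (in seller-price terms) shifts: Qd = 553 − 4(P + 4.5).
New equilibrium: consumers pay €48.5, sellers receive €44, Q = 359. (Wedge: Pb − Ps = 4.5.)
Revenue = t · Q = 4.5 · 359 = €1615.5.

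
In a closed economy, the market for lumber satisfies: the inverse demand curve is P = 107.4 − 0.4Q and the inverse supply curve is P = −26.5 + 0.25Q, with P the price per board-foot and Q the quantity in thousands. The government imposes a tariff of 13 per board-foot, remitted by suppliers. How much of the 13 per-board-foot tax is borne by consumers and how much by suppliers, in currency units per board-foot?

Consumers bear 8 per board-foot; suppliers bear 5 per board-foot.

Inverting to Q(P) form: Qd = 268.5 − 2.5P; Qs = 4P + 106.
Without the tax, 268.5 − 2.5P = 4P + 106 gives 6.5P = 162.5, so P* = 25 and Q* = 206.
With the tax collected from suppliers, supply shifts: Qs = 4(P − 13) + 106.
Solving gives Q = 186 with consumers paying 33 and suppliers receiving 20 (the 13 wedge).
Burden on consumers: 8; on suppliers: 5. (They sum to 13.)
The less price-elastic side of the market bears the larger share of a per-unit tax.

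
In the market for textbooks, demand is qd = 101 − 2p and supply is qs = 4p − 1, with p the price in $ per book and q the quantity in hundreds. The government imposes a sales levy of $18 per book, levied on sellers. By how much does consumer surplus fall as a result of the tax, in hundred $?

Before the tax: set 101 − 2p = 4p − 1 → p* = $17, q* = 67.
With the tax collected from sellers, supply shifts: qs = 4(p − 18) − 1.
Solving gives q = 43 with consumers paying $29 and sellers receiving $11 (the $18 wedge).
ΔCS is the trapezoid between Q = 43 and Q = 67 of height $12: ½ · (67 + 43) · 12 = $660.

Consumer surplus falls by $660 hundred.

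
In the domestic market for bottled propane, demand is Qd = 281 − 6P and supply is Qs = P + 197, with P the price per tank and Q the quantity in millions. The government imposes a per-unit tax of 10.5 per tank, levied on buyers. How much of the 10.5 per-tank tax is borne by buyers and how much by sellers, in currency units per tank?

Buyers bear 1.5 per tank; sellers bear 9 per tank.

Without the tax, 281 − 6P = P + 197 gives 7P = 84, so P* = 12 and Q* = 209.
With the tax collected from buyers, demand (in seller-price terms) shifts: Qd = 281 − 6(P + 10.5).
New equilibrium: buyers pay 13.5, sellers receive 3, Q = 200. (Wedge: Pb − Ps = 10.5.)
Burden on buyers: 1.5; on sellers: 9. (They sum to 10.5.)
The less price-elastic side of the market bears the larger share of a per-unit tax.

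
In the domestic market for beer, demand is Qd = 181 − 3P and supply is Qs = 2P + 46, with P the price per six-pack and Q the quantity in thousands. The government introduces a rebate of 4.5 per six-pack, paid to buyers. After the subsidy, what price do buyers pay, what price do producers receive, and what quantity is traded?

Buyers pay 25.2; producers receive 29.7; quantity = 105.4.

Before the subsidy: set 181 − 3P = 2P + 46 → P* = 27, Q* = 100.
With a per-unit subsidy paid to buyers, each effectively pays P − 4.5, so demand becomes Qd = 181 − 3(P − 4.5).
New equilibrium: buyers pay 25.2, producers receive 29.7, Q = 105.4. (Wedge: Pb − Ps = −4.5.)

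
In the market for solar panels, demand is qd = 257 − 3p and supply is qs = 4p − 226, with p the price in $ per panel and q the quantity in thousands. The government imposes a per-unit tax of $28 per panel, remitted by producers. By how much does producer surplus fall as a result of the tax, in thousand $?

Without the tax, 257 − 3p = 4p − 226 gives 7p = 483, so p* = $69 and q* = 50.
With the tax collected from producers, supply shifts: qs = 4(p − 28) − 226.
New equilibrium: consumers pay $85, producers receive $57, q = 2. (Wedge: pb − ps = 28.)
ΔPS is the trapezoid between Q = 2 and Q = 50 of height $12: ½ · (50 + 2) · 12 = $312.

Producer surplus falls by $312 thousand.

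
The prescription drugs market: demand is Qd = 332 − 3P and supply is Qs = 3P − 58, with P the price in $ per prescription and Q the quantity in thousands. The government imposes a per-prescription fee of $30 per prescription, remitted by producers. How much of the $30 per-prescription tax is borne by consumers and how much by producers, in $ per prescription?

Consumers bear $15 per prescription; producers bear $15 per prescription.

Before the tax: set 332 − 3P = 3P − 58 → P* = $65, Q* = 137.
With the tax collected from producers, supply shifts: Qs = 3(P − 30) − 58.
New equilibrium: consumers pay $80, producers receive $50, Q = 92. (Wedge: Pb − Ps = 30.)
Burden on consumers: $15; on producers: $15. (They sum to $30.)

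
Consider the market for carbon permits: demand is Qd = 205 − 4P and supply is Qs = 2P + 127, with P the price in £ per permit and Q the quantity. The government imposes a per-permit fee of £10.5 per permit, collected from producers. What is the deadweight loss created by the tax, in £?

Before the tax: set 205 − 4P = 2P + 127 → P* = £13, Q* = 153.
With the tax collected from producers, supply shifts: Qs = 2(P − 10.5) + 127.
New equilibrium: consumers pay £16.5, producers receive £6, Q = 139. (Wedge: Pb − Ps = 10.5.)
Quantity falls by |ΔQ| = |153 − 139| = 14.
DWL = ½ · t · |ΔQ| = ½ · 10.5 · 14 = £73.5.

Deadweight loss = £73.5.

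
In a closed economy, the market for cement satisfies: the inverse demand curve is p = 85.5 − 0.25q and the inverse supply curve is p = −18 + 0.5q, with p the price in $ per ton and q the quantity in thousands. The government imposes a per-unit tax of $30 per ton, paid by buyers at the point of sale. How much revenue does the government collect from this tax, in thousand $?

Rewrite in direct form: qd = 342 − 4p and qs = 2p + 36.
Before the tax: set 342 − 4p = 2p + 36 → p* = $51, q* = 138.
With the tax collected from buyers, demand (in seller-price terms) shifts: qd = 342 − 4(p + 30).
New equilibrium: buyers pay $61, sellers receive $31, q = 98. (Wedge: pb − ps = 30.)
Revenue = t · Q = 30 · 98 = $2940.

Tax revenue = $2940 thousand.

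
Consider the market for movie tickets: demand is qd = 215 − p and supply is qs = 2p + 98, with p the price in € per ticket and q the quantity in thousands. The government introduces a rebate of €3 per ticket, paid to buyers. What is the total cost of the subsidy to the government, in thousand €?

Government outlay = €534 thousand.

Before the subsidy: set 215 − p = 2p + 98 → p* = €39, q* = 176.
With a per-unit subsidy paid to buyers, each effectively pays p − 3, so demand becomes qd = 215 − (p − 3).
Solving gives q = 178 with buyers paying €37 and producers receiving €40 (the €3 wedge).
Outlay = t · Q = 3 · 178 = €534.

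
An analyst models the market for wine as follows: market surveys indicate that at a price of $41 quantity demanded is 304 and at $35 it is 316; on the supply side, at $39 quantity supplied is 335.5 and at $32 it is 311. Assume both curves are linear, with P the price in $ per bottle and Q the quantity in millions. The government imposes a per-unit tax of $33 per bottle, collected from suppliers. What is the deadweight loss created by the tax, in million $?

Deadweight loss = $693 million.

Demand slope: (316 − 304)/(35 − 41) = -2, so Qd = 386 − 2P.
Supply slope: (311 − 335.5)/(32 − 39) = 3.5, so Qs = 3.5P + 199.
Before the tax: set 386 − 2P = 3.5P + 199 → P* = $34, Q* = 318.
With the tax collected from suppliers, supply shifts: Qs = 3.5(P − 33) + 199.
New equilibrium: buyers pay $55, suppliers receive $22, Q = 276. (Wedge: Pb − Ps = 33.)
Quantity falls by |ΔQ| = |318 − 276| = 42.
DWL = ½ · t · |ΔQ| = ½ · 33 · 42 = $693.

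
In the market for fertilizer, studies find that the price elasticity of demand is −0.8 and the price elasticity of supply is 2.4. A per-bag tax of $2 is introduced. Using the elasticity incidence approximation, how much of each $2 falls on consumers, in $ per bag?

Incidence ratio: consumers' share ≈ εs / (εs + |εd|) = 2.4 / (2.4 + 0.8) = 0.75.
So consumers bear ≈ 0.75 × $2 = $1.5; suppliers bear $0.5.

Consumers bear ≈ $1.5 per bag.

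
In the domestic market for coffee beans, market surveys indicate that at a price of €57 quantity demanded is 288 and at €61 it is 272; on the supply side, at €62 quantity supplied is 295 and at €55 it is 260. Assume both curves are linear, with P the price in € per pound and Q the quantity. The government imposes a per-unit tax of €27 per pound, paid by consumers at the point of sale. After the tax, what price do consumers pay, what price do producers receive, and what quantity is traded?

Consumers pay €74; producers receive €47; quantity = 220.

Demand slope: (272 − 288)/(61 − 57) = -4, so Qd = 516 − 4P.
Supply slope: (260 − 295)/(55 − 62) = 5, so Qs = 5P − 15.
Before the tax: set 516 − 4P = 5P − 15 → P* = €59, Q* = 280.
With the tax collected from consumers, demand (in seller-price terms) shifts: Qd = 516 − 4(P + 27).
New equilibrium: consumers pay €74, producers receive €47, Q = 220. (Wedge: Pb − Ps = 27.)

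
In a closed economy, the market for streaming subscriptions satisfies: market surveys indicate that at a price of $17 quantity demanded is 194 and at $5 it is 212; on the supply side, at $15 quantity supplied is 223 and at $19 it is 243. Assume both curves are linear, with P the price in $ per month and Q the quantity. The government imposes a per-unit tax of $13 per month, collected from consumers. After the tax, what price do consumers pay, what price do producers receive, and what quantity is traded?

Demand slope: (212 − 194)/(5 − 17) = -1.5, so Qd = 219.5 − 1.5P.
Supply slope: (243 − 223)/(19 − 15) = 5, so Qs = 5P + 148.
Without the tax, 219.5 − 1.5P = 5P + 148 gives 6.5P = 71.5, so P* = $11 and Q* = 203.
With the tax collected from consumers, demand (in seller-price terms) shifts: Qd = 219.5 − 1.5(P + 13).
New equilibrium: consumers pay $21, producers receive $8, Q = 188. (Wedge: Pb − Ps = 13.)
The less price-elastic side of the market bears the larger share of a per-unit tax.

Consumers pay $21; producers receive $8; quantity = 188.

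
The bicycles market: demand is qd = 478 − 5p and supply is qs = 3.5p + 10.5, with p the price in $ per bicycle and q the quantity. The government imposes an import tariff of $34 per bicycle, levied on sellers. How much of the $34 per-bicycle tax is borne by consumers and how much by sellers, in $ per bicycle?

Consumers bear $14 per bicycle; sellers bear $20 per bicycle.

Before the tax: set 478 − 5p = 3.5p + 10.5 → p* = $55, q* = 203.
With the tax collected from sellers, supply shifts: qs = 3.5(p − 34) + 10.5.
Solving gives q = 133 with consumers paying $69 and sellers receiving $35 (the $34 wedge).
Burden on consumers: $14; on sellers: $20. (They sum to $34.)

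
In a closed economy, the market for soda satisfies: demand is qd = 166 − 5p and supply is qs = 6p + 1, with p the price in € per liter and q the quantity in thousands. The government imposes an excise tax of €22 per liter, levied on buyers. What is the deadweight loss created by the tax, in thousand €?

Deadweight loss = €660 thousand.

Before the tax: set 166 − 5p = 6p + 1 → p* = €15, q* = 91.
With the tax collected from buyers, demand (in seller-price terms) shifts: qd = 166 − 5(p + 22).
Solving gives q = 31 with buyers paying €27 and sellers receiving €5 (the €22 wedge).
Quantity falls by |ΔQ| = |91 − 31| = 60.
DWL = ½ · t · |ΔQ| = ½ · 22 · 60 = €660.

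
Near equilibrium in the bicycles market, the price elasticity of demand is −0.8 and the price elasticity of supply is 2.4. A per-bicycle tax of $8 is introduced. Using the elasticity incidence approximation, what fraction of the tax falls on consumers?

Consumers' share ≈ 0.75.

Incidence ratio: consumers' share ≈ εs / (εs + |εd|) = 2.4 / (2.4 + 0.8) = 0.75.
Supply is the more elastic side, so consumers bear the larger share.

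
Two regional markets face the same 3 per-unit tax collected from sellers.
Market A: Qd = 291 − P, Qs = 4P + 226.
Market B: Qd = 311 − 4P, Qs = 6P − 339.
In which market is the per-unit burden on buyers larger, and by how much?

Market A, by 0.6.

Market A: pre-tax P* = 13, Q* = 278; post-tax Q = 275.6; per-unit burden on buyers = 2.4.
Market B: pre-tax P* = 65, Q* = 51; post-tax Q = 43.8; per-unit burden on buyers = 1.8.
Difference: 2.4 vs 1.8 → market A is larger by 0.6.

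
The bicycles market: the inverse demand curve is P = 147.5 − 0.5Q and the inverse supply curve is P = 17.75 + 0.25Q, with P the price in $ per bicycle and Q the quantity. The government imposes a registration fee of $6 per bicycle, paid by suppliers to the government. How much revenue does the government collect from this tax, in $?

Tax revenue = $990.

Rewrite in direct form: Qd = 295 − 2P and Qs = 4P − 71.
Before the tax: set 295 − 2P = 4P − 71 → P* = $61, Q* = 173.
With the tax collected from suppliers, supply shifts: Qs = 4(P − 6) − 71.
Solving gives Q = 165 with consumers paying $65 and suppliers receiving $59 (the $6 wedge).
Revenue = t · Q = 6 · 165 = $990.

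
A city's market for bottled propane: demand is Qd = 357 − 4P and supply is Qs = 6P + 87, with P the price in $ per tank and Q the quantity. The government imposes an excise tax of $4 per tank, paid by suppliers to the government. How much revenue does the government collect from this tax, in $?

Before the tax: set 357 − 4P = 6P + 87 → P* = $27, Q* = 249.
With the tax collected from suppliers, supply shifts: Qs = 6(P − 4) + 87.
New equilibrium: buyers pay $29.4, suppliers receive $25.4, Q = 239.4. (Wedge: Pb − Ps = 4.)
Revenue = t · Q = 4 · 239.4 = $957.6.

Tax revenue = $957.6.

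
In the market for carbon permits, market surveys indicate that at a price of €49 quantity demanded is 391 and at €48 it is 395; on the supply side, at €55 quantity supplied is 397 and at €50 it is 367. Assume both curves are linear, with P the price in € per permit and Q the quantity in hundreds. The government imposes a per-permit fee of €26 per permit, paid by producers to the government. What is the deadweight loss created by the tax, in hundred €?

Deadweight loss = €811.2 hundred.

Demand slope: (395 − 391)/(48 − 49) = -4, so Qd = 587 − 4P.
Supply slope: (367 − 397)/(50 − 55) = 6, so Qs = 6P + 67.
Before the tax: set 587 − 4P = 6P + 67 → P* = €52, Q* = 379.
With the tax collected from producers, supply shifts: Qs = 6(P − 26) + 67.
New equilibrium: consumers pay €67.6, producers receive €41.6, Q = 316.6. (Wedge: Pb − Ps = 26.)
Quantity falls by |ΔQ| = |379 − 316.6| = 62.4.
DWL = ½ · t · |ΔQ| = ½ · 26 · 62.4 = €811.2.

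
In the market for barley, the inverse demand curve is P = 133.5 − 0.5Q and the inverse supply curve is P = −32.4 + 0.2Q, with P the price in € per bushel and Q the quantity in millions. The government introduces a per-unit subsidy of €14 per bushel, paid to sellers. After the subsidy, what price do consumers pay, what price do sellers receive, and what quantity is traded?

Consumers pay €5; sellers receive €19; quantity = 257.

Rewrite in direct form: Qd = 267 − 2P and Qs = 5P + 162.
Before the subsidy: set 267 − 2P = 5P + 162 → P* = €15, Q* = 237.
With a per-unit subsidy paid to sellers, each receives P + 14 per unit sold, so supply becomes Qs = 5(P + 14) + 162.
Solving gives Q = 257 with consumers paying €5 and sellers receiving €19 (the €14 wedge).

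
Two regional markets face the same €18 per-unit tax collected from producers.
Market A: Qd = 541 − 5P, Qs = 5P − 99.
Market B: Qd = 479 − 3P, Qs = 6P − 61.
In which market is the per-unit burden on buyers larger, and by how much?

Market B, by €3.

Market A: pre-tax P* = €64, Q* = 221; post-tax Q = 176; per-unit burden on buyers = €9.
Market B: pre-tax P* = €60, Q* = 299; post-tax Q = 263; per-unit burden on buyers = €12.
Difference: €9 vs €12 → market B is larger by €3.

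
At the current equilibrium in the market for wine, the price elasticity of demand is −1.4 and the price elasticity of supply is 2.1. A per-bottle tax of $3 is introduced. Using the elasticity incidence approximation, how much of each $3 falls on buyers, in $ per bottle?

Buyers bear ≈ $1.8 per bottle.

Incidence ratio: buyers' share ≈ εs / (εs + |εd|) = 2.1 / (2.1 + 1.4) = 0.6.
So buyers bear ≈ 0.6 × $3 = $1.8; sellers bear $1.2.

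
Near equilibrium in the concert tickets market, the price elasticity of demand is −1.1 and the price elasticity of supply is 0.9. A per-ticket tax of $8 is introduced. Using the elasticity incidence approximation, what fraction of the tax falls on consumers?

Consumers' share ≈ 0.45.

Incidence ratio: consumers' share ≈ εs / (εs + |εd|) = 0.9 / (0.9 + 1.1) = 0.45.
Supply is the less elastic side, so consumers bear the smaller share.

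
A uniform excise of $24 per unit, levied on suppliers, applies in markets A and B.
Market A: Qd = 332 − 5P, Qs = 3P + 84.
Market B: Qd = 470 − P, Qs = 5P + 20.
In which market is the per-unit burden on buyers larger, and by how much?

Market B, by $11.

Market A: pre-tax P* = $31, Q* = 177; post-tax Q = 132; per-unit burden on buyers = $9.
Market B: pre-tax P* = $75, Q* = 395; post-tax Q = 375; per-unit burden on buyers = $20.
Difference: $9 vs $20 → market B is larger by $11.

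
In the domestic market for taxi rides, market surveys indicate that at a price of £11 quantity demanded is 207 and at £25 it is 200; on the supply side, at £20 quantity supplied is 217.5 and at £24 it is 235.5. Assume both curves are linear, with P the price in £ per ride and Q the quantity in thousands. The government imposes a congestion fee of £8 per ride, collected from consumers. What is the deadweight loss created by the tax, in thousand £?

Deadweight loss = £14.4 thousand.

Demand slope: (200 − 207)/(25 − 11) = -0.5, so Qd = 212.5 − 0.5P.
Supply slope: (235.5 − 217.5)/(24 − 20) = 4.5, so Qs = 4.5P + 127.5.
Without the tax, 212.5 − 0.5P = 4.5P + 127.5 gives 5P = 85, so P* = £17 and Q* = 204.
With the tax collected from consumers, demand (in seller-price terms) shifts: Qd = 212.5 − 0.5(P + 8).
New equilibrium: consumers pay £24.2, producers receive £16.2, Q = 200.4. (Wedge: Pb − Ps = 8.)
Quantity falls by |ΔQ| = |204 − 200.4| = 3.6.
DWL = ½ · t · |ΔQ| = ½ · 8 · 3.6 = £14.4.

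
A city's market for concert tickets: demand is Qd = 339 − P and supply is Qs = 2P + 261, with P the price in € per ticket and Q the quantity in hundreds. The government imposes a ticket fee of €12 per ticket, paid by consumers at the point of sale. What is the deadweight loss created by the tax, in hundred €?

Before the tax: set 339 − P = 2P + 261 → P* = €26, Q* = 313.
With the tax collected from consumers, demand (in seller-price terms) shifts: Qd = 339 − (P + 12).
New equilibrium: consumers pay €34, sellers receive €22, Q = 305. (Wedge: Pb − Ps = 12.)
Quantity falls by |ΔQ| = |313 − 305| = 8.
DWL = ½ · t · |ΔQ| = ½ · 12 · 8 = €48.

Deadweight loss = €48 hundred.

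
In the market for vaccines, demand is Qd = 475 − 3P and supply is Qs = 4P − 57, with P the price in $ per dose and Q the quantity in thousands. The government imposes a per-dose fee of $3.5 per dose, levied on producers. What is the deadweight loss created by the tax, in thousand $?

Deadweight loss = $10.5 thousand.

Before the tax: set 475 − 3P = 4P − 57 → P* = $76, Q* = 247.
With the tax collected from producers, supply shifts: Qs = 4(P − 3.5) − 57.
New equilibrium: consumers pay $78, producers receive $74.5, Q = 241. (Wedge: Pb − Ps = 3.5.)
Quantity falls by |ΔQ| = |247 − 241| = 6.
DWL = ½ · t · |ΔQ| = ½ · 3.5 · 6 = $10.5.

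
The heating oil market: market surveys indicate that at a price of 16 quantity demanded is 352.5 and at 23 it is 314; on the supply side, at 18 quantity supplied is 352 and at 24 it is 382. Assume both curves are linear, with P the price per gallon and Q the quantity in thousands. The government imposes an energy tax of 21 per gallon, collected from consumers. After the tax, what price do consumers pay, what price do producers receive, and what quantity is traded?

Demand slope: (314 − 352.5)/(23 − 16) = -5.5, so Qd = 440.5 − 5.5P.
Supply slope: (382 − 352)/(24 − 18) = 5, so Qs = 5P + 262.
Without the tax, 440.5 − 5.5P = 5P + 262 gives 10.5P = 178.5, so P* = 17 and Q* = 347.
With the tax collected from consumers, demand (in seller-price terms) shifts: Qd = 440.5 − 5.5(P + 21).
New equilibrium: consumers pay 27, producers receive 6, Q = 292. (Wedge: Pb − Ps = 21.)
The less price-elastic side of the market bears the larger share of a per-unit tax.

Consumers pay 27; producers receive 6; quantity = 292.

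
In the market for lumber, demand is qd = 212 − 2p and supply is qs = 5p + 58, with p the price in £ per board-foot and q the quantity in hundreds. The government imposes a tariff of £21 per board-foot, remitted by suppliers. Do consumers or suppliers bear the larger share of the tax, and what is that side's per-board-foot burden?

Consumers bear the larger share: £15 per board-foot.

Before the tax: set 212 − 2p = 5p + 58 → p* = £22, q* = 168.
With the tax collected from suppliers, supply shifts: qs = 5(p − 21) + 58.
New equilibrium: consumers pay £37, suppliers receive £16, q = 138. (Wedge: pb − ps = 21.)
Per-board-foot burden: consumers £15, suppliers £6.
Consumers take the larger share because demand is less price-elastic here (demand slope 2 vs supply slope 5).
The less price-elastic side of the market bears the larger share of a per-unit tax.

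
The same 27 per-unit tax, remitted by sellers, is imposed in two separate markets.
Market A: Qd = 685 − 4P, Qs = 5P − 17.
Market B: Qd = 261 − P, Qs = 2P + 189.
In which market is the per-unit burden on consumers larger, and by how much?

Market B, by 3.

Market A: pre-tax P* = 78, Q* = 373; post-tax Q = 313; per-unit burden on consumers = 15.
Market B: pre-tax P* = 24, Q* = 237; post-tax Q = 219; per-unit burden on consumers = 18.
Difference: 15 vs 18 → market B is larger by 3.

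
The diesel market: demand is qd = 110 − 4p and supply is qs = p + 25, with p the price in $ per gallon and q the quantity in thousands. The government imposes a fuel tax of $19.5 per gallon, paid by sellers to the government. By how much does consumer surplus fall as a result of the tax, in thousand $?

Consumer surplus falls by $133.38 thousand.

Before the tax: set 110 − 4p = p + 25 → p* = $17, q* = 42.
With the tax collected from sellers, supply shifts: qs = (p − 19.5) + 25.
New equilibrium: consumers pay $20.9, sellers receive $1.4, q = 26.4. (Wedge: pb − ps = 19.5.)
ΔCS is the trapezoid between Q = 26.4 and Q = 42 of height $3.9: ½ · (42 + 26.4) · 3.9 = $133.38.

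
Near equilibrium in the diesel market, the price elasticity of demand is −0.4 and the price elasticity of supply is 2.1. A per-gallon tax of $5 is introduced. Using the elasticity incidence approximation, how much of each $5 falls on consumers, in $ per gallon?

Consumers bear ≈ $4.2 per gallon.

Incidence ratio: consumers' share ≈ εs / (εs + |εd|) = 2.1 / (2.1 + 0.4) = 0.84.
So consumers bear ≈ 0.84 × $5 = $4.2; producers bear $0.8.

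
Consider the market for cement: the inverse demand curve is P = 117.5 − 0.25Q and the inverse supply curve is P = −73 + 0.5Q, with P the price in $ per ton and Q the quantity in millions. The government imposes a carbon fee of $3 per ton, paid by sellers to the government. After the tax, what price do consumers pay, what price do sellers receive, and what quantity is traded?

Consumers pay $55; sellers receive $52; quantity = 250.

Rewrite in direct form: Qd = 470 − 4P and Qs = 2P + 146.
Before the tax: set 470 − 4P = 2P + 146 → P* = $54, Q* = 254.
With the tax collected from sellers, supply shifts: Qs = 2(P − 3) + 146.
New equilibrium: consumers pay $55, sellers receive $52, Q = 250. (Wedge: Pb − Ps = 3.)
The less price-elastic side of the market bears the larger share of a per-unit tax.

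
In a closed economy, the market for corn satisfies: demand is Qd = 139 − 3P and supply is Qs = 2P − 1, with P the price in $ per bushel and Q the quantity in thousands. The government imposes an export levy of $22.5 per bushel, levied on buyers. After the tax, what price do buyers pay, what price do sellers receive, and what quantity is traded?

Without the tax, 139 − 3P = 2P − 1 gives 5P = 140, so P* = $28 and Q* = 55.
With the tax collected from buyers, demand (in seller-price terms) shifts: Qd = 139 − 3(P + 22.5).
Solving gives Q = 28 with buyers paying $37 and sellers receiving $14.5 (the $22.5 wedge).

Buyers pay $37; sellers receive $14.5; quantity = 28.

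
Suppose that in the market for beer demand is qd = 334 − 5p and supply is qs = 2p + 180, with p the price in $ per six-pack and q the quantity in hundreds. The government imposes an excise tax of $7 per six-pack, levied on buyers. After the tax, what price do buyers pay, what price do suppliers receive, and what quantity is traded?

Buyers pay $24; suppliers receive $17; quantity = 214.

Without the tax, 334 − 5p = 2p + 180 gives 7p = 154, so p* = $22 and q* = 224.
With the tax collected from buyers, demand (in seller-price terms) shifts: qd = 334 − 5(p + 7).
Solving gives q = 214 with buyers paying $24 and suppliers receiving $17 (the $7 wedge).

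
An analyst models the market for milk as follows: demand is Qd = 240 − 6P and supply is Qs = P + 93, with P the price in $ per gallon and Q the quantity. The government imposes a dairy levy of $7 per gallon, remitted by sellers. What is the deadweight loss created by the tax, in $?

Deadweight loss = $21.

Before the tax: set 240 − 6P = P + 93 → P* = $21, Q* = 114.
With the tax collected from sellers, supply shifts: Qs = (P − 7) + 93.
Solving gives Q = 108 with consumers paying $22 and sellers receiving $15 (the $7 wedge).
Quantity falls by |ΔQ| = |114 − 108| = 6.
DWL = ½ · t · |ΔQ| = ½ · 7 · 6 = $21.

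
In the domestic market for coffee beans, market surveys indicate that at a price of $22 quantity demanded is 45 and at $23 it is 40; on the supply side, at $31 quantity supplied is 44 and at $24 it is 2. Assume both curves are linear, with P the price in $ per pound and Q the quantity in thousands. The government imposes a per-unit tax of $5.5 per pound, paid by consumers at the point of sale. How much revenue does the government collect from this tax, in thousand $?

Demand slope: (40 − 45)/(23 − 22) = -5, so Qd = 155 − 5P.
Supply slope: (2 − 44)/(24 − 31) = 6, so Qs = 6P − 142.
Before the tax: set 155 − 5P = 6P − 142 → P* = $27, Q* = 20.
With the tax collected from consumers, demand (in seller-price terms) shifts: Qd = 155 − 5(P + 5.5).
New equilibrium: consumers pay $30, producers receive $24.5, Q = 5. (Wedge: Pb − Ps = 5.5.)
Revenue = t · Q = 5.5 · 5 = $27.5.

Tax revenue = $27.5 thousand.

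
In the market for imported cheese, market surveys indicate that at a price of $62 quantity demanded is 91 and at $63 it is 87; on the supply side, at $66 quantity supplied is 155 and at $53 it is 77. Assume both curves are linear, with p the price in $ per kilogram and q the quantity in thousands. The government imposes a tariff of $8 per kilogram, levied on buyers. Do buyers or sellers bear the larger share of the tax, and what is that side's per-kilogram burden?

Buyers bear the larger share: $4.8 per kilogram.

Demand slope: (87 − 91)/(63 − 62) = -4, so qd = 339 − 4p.
Supply slope: (77 − 155)/(53 − 66) = 6, so qs = 6p − 241.
Without the tax, 339 − 4p = 6p − 241 gives 10p = 580, so p* = $58 and q* = 107.
With the tax collected from buyers, demand (in seller-price terms) shifts: qd = 339 − 4(p + 8).
Solving gives q = 87.8 with buyers paying $62.8 and sellers receiving $54.8 (the $8 wedge).
Per-kilogram burden: buyers $4.8, sellers $3.2.
Buyers take the larger share because demand is less price-elastic here (demand slope 4 vs supply slope 6).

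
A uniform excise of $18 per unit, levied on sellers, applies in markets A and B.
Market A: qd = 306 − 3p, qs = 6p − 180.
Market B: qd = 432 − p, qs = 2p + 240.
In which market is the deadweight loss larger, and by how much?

Market A, by $216.

Market A: pre-tax p* = $54, q* = 144; post-tax q = 108; deadweight loss = $324.
Market B: pre-tax p* = $64, q* = 368; post-tax q = 356; deadweight loss = $108.
Difference: $324 vs $108 → market A is larger by $216.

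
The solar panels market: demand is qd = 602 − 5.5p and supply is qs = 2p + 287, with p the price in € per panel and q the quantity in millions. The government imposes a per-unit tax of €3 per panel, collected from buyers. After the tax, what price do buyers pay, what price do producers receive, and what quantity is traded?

Buyers pay €42.8; producers receive €39.8; quantity = 366.6.

Before the tax: set 602 − 5.5p = 2p + 287 → p* = €42, q* = 371.
With the tax collected from buyers, demand (in seller-price terms) shifts: qd = 602 − 5.5(p + 3).
New equilibrium: buyers pay €42.8, producers receive €39.8, q = 366.6. (Wedge: pb − ps = 3.)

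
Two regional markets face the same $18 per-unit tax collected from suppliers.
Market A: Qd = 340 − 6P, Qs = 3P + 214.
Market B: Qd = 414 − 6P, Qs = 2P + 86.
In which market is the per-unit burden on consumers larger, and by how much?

Market A, by $1.5.

Market A: pre-tax P* = $14, Q* = 256; post-tax Q = 220; per-unit burden on consumers = $6.
Market B: pre-tax P* = $41, Q* = 168; post-tax Q = 141; per-unit burden on consumers = $4.5.
Difference: $6 vs $4.5 → market A is larger by $1.5.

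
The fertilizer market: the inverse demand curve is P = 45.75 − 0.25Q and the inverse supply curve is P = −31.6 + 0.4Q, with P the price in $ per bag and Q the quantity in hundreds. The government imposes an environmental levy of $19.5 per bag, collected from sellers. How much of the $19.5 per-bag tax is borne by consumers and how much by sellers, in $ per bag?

Rewrite in direct form: Qd = 183 − 4P and Qs = 2.5P + 79.
Before the tax: set 183 − 4P = 2.5P + 79 → P* = $16, Q* = 119.
With the tax collected from sellers, supply shifts: Qs = 2.5(P − 19.5) + 79.
New equilibrium: consumers pay $23.5, sellers receive $4, Q = 89. (Wedge: Pb − Ps = 19.5.)
Burden on consumers: $7.5; on sellers: $12. (They sum to $19.5.)
The less price-elastic side of the market bears the larger share of a per-unit tax.

Consumers bear $7.5 per bag; sellers bear $12 per bag.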